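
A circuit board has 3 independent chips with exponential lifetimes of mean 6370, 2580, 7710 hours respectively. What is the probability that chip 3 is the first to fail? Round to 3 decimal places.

0.192

Rates: λ_i = 1/mean_i → 0.000156986, 0.000387597, 0.000129702; Σλ = 0.000674284.
P(chip 3 first) = λ_3/Σλ = 0.000129702/0.000674284 ≈ 0.192.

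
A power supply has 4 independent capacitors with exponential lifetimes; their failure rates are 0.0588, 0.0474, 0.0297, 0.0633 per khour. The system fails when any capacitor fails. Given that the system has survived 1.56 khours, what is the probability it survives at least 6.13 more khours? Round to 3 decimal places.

0.295

Time to first failure ~ Exp(Σλ) with Σλ = 0.1992.
By memorylessness, P(T > 1.56+6.13 | T > 1.56) = P(T > 6.13) = e^(−0.1992·6.13) ≈ 0.295.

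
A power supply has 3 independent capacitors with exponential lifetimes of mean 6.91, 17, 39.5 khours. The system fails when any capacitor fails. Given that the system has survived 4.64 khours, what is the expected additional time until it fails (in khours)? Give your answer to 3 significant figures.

4.37

First-failure rate Σλ = 1/6.91 + 1/17 + 1/39.5 = 0.228858.
By memorylessness the expected residual is 1/Σλ = 4.36953 khours, regardless of the 4.64 already elapsed.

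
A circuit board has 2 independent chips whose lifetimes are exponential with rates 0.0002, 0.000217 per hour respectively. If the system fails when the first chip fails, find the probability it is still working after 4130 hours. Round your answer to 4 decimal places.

0.1787

The time to first failure is exponential with rate Σλ = 0.0002 + 0.000217 = 0.000417.
P(min > 4130) = e^(−0.000417·4130) = e^(−1.7222) ≈ 0.1787.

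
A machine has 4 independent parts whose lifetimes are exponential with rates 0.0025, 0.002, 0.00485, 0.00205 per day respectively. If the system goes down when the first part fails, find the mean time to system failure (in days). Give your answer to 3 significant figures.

87.7

The time to first failure is exponential with rate Σλ = 0.0025 + 0.002 + 0.00485 + 0.00205 = 0.0114.
E[min] = 1/Σλ = 1/0.0114 = 87.7193 days.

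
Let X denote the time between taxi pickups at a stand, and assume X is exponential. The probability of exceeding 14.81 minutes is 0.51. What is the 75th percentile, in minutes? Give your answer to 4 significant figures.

30.49

e^(−λ·14.81) = 0.51 ⇒ λ = −ln(0.51)/14.81 = 0.0454655.
75th percentile: 1 − e^(−λt) = 0.75, t = −ln(0.25)/λ = 30.4911 minutes.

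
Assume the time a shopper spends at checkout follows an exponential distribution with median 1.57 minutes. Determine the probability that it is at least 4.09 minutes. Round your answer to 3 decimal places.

0.164

For an exponential, median = ln(2)/λ, so λ = ln 2 / 1.57 = 0.441495 per minute.
P(X > 4.09) = e^(−λ·4.09) = e^(−1.8057) ≈ 0.164.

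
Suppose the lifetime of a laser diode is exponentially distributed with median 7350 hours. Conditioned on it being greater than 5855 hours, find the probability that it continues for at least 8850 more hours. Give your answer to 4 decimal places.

For an exponential, median = ln(2)/λ, so λ = ln 2 / 7350 = 0.0000943057 per hour.
P(X > s+t | X > s) = e^(−λ(s+t))/e^(−λs) = e^(−λt), independent of s = 5855.
P(X > 8850) = e^(−0.83461) ≈ 0.4340.

0.4340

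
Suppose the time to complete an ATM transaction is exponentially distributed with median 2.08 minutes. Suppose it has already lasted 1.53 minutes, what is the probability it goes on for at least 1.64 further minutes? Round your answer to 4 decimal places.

0.5790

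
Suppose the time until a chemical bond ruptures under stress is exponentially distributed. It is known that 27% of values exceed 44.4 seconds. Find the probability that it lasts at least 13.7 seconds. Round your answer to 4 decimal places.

0.6676

e^(−λ·44.4) = 0.27 ⇒ λ = −ln(0.27)/44.4 = 0.0294895.
P(X > 13.7) = e^(−0.0294895·13.7) = e^(−0.40401) ≈ 0.6676.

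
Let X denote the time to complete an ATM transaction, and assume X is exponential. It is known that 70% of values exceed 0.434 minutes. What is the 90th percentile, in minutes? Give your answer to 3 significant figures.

2.80

e^(−λ·0.434) = 0.70 ⇒ λ = −ln(0.70)/0.434 = 0.821832.
90th percentile: 1 − e^(−λt) = 0.9, t = −ln(0.1)/λ = 2.80177 minutes.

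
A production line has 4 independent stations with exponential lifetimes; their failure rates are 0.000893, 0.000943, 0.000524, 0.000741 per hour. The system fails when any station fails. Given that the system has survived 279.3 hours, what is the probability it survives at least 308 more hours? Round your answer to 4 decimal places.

Time to first failure ~ Exp(Σλ) with Σλ = 0.003101.
By memorylessness, P(T > 279.3+308 | T > 279.3) = P(T > 308) = e^(−0.003101·308) ≈ 0.3848.

0.3848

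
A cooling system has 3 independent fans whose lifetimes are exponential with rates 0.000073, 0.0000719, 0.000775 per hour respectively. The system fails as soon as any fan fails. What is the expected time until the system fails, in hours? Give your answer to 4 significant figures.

1087

The time to first failure is exponential with rate Σλ = 0.000073 + 0.0000719 + 0.000775 = 0.0009199.
E[min] = 1/Σλ = 1/0.0009199 = 1087.07 hours.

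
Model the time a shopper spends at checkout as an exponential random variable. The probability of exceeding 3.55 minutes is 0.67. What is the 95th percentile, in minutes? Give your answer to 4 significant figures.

e^(−λ·3.55) = 0.67 ⇒ λ = −ln(0.67)/3.55 = 0.112811.
95th percentile: 1 − e^(−λt) = 0.95, t = −ln(0.05)/λ = 26.5554 minutes.

26.56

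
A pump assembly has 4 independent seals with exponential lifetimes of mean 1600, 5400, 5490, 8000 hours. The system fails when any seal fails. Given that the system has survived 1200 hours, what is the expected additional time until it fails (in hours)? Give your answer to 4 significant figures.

895.0

First-failure rate Σλ = 1/1600 + 1/5400 + 1/5490 + 1/8000 = 0.00111733.
By memorylessness the expected residual is 1/Σλ = 894.987 hours, regardless of the 1200 already elapsed.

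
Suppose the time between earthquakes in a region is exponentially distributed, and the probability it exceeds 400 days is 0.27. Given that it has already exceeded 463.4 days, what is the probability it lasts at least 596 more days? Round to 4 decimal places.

From e^(−λ·400) = 0.27, λ = −ln(0.27)/400 = 0.00327333.
Memoryless: P(X > 463.4+596 | X > 463.4) = P(X > 596) = e^(−0.00327333·596) ≈ 0.1421.

0.1421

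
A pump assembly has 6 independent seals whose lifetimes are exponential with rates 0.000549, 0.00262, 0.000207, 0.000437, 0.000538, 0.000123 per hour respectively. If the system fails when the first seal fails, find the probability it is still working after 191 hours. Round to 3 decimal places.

0.425

The time to first failure is exponential with rate Σλ = 0.000549 + 0.00262 + 0.000207 + 0.000437 + 0.000538 + 0.000123 = 0.004474.
P(min > 191) = e^(−0.004474·191) = e^(−0.85453) ≈ 0.425.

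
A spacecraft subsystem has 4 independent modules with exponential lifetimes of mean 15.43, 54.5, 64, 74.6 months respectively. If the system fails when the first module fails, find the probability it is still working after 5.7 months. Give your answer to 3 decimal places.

0.528

The first failure time is exponential with rate Σλ_i = 1/15.43 + 1/54.5 + 1/64 + 1/74.6 = 0.112187 per month.
P(min > 5.7) = e^(−0.112187·5.7) = e^(−0.63947) ≈ 0.528.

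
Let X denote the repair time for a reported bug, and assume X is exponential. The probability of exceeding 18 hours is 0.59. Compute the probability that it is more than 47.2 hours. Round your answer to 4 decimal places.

0.2507

e^(−λ·18) = 0.59 ⇒ λ = −ln(0.59)/18 = 0.0293129.
P(X > 47.2) = e^(−0.0293129·47.2) = e^(−1.3836) ≈ 0.2507.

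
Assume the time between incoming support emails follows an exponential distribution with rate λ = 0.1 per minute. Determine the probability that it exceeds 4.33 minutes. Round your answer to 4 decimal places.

P(X > 4.33) = e^(−λ·4.33) = e^(−0.433) ≈ 0.6486.

0.6486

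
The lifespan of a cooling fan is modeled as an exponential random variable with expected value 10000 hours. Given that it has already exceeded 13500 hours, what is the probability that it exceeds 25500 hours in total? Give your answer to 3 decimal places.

0.301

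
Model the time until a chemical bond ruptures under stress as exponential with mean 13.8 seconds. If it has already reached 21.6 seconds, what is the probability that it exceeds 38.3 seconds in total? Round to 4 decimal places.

0.2982

The rate is λ = 1/13.8 = 0.0724638 per second.
The exponential is memoryless, so the remaining time is again Exp(λ): the condition X > 21.6 is irrelevant.
P(X > 16.7) = e^(−1.2101) ≈ 0.2982.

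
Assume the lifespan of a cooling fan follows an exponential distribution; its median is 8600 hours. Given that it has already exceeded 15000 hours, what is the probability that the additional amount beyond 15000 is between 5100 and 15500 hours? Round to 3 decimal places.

For an exponential, median = ln(2)/λ, so λ = ln 2 / 8600 = 0.0000805985 per hour.
Memoryless: the residual past 15000 is again Exp(λ).
P(5100 < residual < 15500) = e^(−λ·5100) − e^(−λ·15500) = 0.66295 − 0.28671 ≈ 0.376.

0.376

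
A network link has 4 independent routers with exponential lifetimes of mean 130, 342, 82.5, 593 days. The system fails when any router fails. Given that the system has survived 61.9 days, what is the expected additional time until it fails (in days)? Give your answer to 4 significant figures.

First-failure rate Σλ = 1/130 + 1/342 + 1/82.5 + 1/593 = 0.0244238.
By memorylessness the expected residual is 1/Σλ = 40.9436 days, regardless of the 61.9 already elapsed.

40.94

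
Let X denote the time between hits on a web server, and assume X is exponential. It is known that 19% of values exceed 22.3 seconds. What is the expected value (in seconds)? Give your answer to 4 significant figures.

13.43

e^(−λ·22.3) = 0.19 ⇒ λ = −ln(0.19)/22.3 = 0.0744723.
Mean = 1/λ = 13.4278 seconds.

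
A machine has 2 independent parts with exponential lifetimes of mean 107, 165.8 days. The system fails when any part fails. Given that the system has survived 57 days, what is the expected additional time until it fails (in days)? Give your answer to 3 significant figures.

First-failure rate Σλ = 1/107 + 1/165.8 = 0.0153772.
By memorylessness the expected residual is 1/Σλ = 65.0315 days, regardless of the 57 already elapsed.

65.0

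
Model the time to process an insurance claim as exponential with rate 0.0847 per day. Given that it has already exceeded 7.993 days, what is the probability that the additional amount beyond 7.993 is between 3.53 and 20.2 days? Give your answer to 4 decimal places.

0.5609

Memoryless: the residual past 7.993 is again Exp(λ).
P(3.53 < residual < 20.2) = e^(−λ·3.53) − e^(−λ·20.2) = 0.74157 − 0.18070 ≈ 0.5609.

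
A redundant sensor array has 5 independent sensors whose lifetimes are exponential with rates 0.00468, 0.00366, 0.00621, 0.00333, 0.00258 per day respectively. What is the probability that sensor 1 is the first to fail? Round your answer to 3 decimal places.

0.229

The time to first failure is exponential with rate Σλ = 0.00468 + 0.00366 + 0.00621 + 0.00333 + 0.00258 = 0.02046.
P(sensor 1 first) = λ_1/Σλ = 0.00468/0.02046 ≈ 0.229.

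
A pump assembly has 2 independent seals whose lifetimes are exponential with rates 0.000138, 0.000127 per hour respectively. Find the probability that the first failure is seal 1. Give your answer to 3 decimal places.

0.521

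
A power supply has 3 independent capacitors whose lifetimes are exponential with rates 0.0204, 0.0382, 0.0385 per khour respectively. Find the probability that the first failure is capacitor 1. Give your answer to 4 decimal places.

The time to first failure is exponential with rate Σλ = 0.0204 + 0.0382 + 0.0385 = 0.0971.
P(capacitor 1 first) = λ_1/Σλ = 0.0204/0.0971 ≈ 0.2101.

0.2101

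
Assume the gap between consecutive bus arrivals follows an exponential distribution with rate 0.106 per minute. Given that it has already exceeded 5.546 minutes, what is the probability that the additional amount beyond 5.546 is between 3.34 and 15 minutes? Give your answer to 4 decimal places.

Memoryless: the residual past 5.546 is again Exp(λ).
P(3.34 < residual < 15) = e^(−λ·3.34) − e^(−λ·15) = 0.70185 − 0.20393 ≈ 0.4979.

0.4979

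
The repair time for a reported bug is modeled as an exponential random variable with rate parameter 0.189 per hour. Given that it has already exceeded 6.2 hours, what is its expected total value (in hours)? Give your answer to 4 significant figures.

11.49

By memorylessness, E[X | X > 6.2] = 6.2 + 1/λ = 6.2 + 5.29101 = 11.491 hours.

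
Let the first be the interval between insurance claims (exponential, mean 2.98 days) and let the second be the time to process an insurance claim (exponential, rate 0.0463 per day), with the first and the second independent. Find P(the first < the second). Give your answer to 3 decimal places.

0.879

λ_1 = 1/2.98 = 0.33557, λ_2 = 0.0463.
For independent exponentials, P(the first < the second) = λ_1/(λ_1+λ_2) = 0.33557/0.38187 ≈ 0.879.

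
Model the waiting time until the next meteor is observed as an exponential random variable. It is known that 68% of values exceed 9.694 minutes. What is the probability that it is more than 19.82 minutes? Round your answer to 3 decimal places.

0.455

e^(−λ·9.694) = 0.68 ⇒ λ = −ln(0.68)/9.694 = 0.0397836.
P(X > 19.82) = e^(−0.0397836·19.82) = e^(−0.78851) ≈ 0.455.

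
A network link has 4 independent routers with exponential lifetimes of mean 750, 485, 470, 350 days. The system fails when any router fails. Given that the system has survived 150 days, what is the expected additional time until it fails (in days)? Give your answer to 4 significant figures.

First-failure rate Σλ = 1/750 + 1/485 + 1/470 + 1/350 = 0.00837999.
By memorylessness the expected residual is 1/Σλ = 119.332 days, regardless of the 150 already elapsed.

119.3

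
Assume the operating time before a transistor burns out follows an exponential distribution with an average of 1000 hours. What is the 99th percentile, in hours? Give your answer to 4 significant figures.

4605

The rate is λ = 1/1000 = 0.001 per hour.
Set 1 − e^(−λt) = 0.99, so t = −ln(0.01)/λ = 4.6052/0.001 ≈ 4605.17 hours.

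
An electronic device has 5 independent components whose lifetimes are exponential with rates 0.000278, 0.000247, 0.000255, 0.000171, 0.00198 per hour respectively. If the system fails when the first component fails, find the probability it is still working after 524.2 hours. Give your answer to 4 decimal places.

The time to first failure is exponential with rate Σλ = 0.000278 + 0.000247 + 0.000255 + 0.000171 + 0.00198 = 0.002931.
P(min > 524.2) = e^(−0.002931·524.2) = e^(−1.5364) ≈ 0.2151.

0.2151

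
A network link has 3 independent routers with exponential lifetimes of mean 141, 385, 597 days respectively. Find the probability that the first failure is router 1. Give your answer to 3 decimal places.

0.624

Rates: λ_i = 1/mean_i → 0.0070922, 0.0025974, 0.00167504; Σλ = 0.0113646.
P(router 1 first) = λ_1/Σλ = 0.0070922/0.0113646 ≈ 0.624.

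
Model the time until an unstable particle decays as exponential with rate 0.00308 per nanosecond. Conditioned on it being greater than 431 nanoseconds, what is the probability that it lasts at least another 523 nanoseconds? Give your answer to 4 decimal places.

The exponential is memoryless, so the remaining time is again Exp(λ): the condition X > 431 is irrelevant.
P(X > 523) = e^(−1.6108) ≈ 0.1997.

0.1997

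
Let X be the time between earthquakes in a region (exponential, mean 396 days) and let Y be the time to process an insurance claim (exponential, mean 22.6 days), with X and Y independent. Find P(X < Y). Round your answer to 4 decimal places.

0.0540

λ_1 = 1/396 = 0.00252525, λ_2 = 1/22.6 = 0.0442478.
For independent exponentials, P(X < Y) = λ_1/(λ_1+λ_2) = 0.00252525/0.046773 ≈ 0.0540.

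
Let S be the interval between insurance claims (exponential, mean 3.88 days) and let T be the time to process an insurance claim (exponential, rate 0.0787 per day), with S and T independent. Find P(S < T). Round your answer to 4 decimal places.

λ_1 = 1/3.88 = 0.257732, λ_2 = 0.0787.
For independent exponentials, P(S < T) = λ_1/(λ_1+λ_2) = 0.257732/0.336432 ≈ 0.7661.

0.7661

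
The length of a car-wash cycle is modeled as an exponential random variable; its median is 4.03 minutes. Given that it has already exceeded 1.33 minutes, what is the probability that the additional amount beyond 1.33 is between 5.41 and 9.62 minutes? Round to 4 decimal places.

For an exponential, median = ln(2)/λ, so λ = ln 2 / 4.03 = 0.171997 per minute.
Memoryless: the residual past 1.33 is again Exp(λ).
P(5.41 < residual < 9.62) = e^(−λ·5.41) − e^(−λ·9.62) = 0.39436 − 0.19117 ≈ 0.2032.

0.2032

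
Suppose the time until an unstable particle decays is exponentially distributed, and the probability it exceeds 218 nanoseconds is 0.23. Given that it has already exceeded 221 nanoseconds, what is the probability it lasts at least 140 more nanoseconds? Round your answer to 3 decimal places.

0.389

From e^(−λ·218) = 0.23, λ = −ln(0.23)/218 = 0.00674163.
Memoryless: P(X > 221+140 | X > 221) = P(X > 140) = e^(−0.00674163·140) ≈ 0.389.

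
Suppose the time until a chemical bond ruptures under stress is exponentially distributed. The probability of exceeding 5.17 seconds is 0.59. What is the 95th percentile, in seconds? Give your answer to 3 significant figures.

29.4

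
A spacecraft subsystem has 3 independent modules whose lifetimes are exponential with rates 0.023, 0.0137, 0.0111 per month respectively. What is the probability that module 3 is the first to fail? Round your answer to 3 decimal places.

The time to first failure is exponential with rate Σλ = 0.023 + 0.0137 + 0.0111 = 0.0478.
P(module 3 first) = λ_3/Σλ = 0.0111/0.0478 ≈ 0.232.

0.232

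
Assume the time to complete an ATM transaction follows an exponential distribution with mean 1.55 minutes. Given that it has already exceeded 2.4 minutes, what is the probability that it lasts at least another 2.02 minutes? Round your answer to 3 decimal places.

0.272

The rate is λ = 1/1.55 = 0.645161 per minute.
By the memoryless property, P(X > 2.4+2.02 | X > 2.4) = P(X > 2.02).
P(X > 2.02) = e^(−1.3032) ≈ 0.272.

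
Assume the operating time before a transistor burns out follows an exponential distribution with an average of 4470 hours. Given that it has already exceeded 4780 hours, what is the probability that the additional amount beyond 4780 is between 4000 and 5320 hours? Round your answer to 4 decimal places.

0.1045

The rate is λ = 1/4470 = 0.000223714 per hour.
Memoryless: the residual past 4780 is again Exp(λ).
P(4000 < residual < 5320) = e^(−λ·4000) − e^(−λ·5320) = 0.40867 − 0.30417 ≈ 0.1045.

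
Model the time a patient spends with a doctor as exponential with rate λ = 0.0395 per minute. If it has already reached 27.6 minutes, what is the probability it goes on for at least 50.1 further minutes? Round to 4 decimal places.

0.1382

P(X > s+t | X > s) = e^(−λ(s+t))/e^(−λs) = e^(−λt), independent of s = 27.6.
P(X > 50.1) = e^(−1.9789) ≈ 0.1382.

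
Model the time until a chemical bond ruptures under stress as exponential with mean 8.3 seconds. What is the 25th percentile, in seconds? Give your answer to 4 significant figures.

2.388

The rate is λ = 1/8.3 = 0.120482 per second.
Set 1 − e^(−λt) = 0.25, so t = −ln(0.75)/λ = 0.28768/0.120482 ≈ 2.38776 seconds.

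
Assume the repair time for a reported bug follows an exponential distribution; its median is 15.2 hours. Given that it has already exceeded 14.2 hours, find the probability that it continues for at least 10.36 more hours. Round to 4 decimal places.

For an exponential, median = ln(2)/λ, so λ = ln 2 / 15.2 = 0.0456018 per hour.
The exponential is memoryless, so the remaining time is again Exp(λ): the condition X > 14.2 is irrelevant.
P(X > 10.36) = e^(−0.47243) ≈ 0.6235.

0.6235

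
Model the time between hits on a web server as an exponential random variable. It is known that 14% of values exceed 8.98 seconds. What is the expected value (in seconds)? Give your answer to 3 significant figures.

4.57

e^(−λ·8.98) = 0.14 ⇒ λ = −ln(0.14)/8.98 = 0.218944.
Mean = 1/λ = 4.56739 seconds.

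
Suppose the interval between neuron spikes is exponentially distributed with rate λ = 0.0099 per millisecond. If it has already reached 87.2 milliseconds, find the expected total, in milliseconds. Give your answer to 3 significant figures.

188

By memorylessness, E[X | X > 87.2] = 87.2 + 1/λ = 87.2 + 101.01 = 188.21 milliseconds.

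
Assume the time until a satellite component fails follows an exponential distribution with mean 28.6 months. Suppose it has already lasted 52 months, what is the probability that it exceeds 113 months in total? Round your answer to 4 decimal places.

0.1185

The rate is λ = 1/28.6 = 0.034965 per month.
The exponential is memoryless, so the remaining time is again Exp(λ): the condition X > 52 is irrelevant.
P(X > 61) = e^(−2.1329) ≈ 0.1185.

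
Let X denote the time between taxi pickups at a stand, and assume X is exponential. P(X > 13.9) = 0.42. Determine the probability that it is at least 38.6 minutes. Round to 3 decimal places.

0.090

e^(−λ·13.9) = 0.42 ⇒ λ = −ln(0.42)/13.9 = 0.0624101.
P(X > 38.6) = e^(−0.0624101·38.6) = e^(−2.409) ≈ 0.090.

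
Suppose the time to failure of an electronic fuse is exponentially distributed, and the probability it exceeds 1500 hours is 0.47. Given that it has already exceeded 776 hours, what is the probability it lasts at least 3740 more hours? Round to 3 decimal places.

0.152

From e^(−λ·1500) = 0.47, λ = −ln(0.47)/1500 = 0.000503348.
Memoryless: P(X > 776+3740 | X > 776) = P(X > 3740) = e^(−0.000503348·3740) ≈ 0.152.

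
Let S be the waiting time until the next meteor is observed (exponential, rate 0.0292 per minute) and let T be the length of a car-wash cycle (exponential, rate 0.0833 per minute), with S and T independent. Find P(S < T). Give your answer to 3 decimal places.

0.260

λ_1 = 0.0292, λ_2 = 0.0833.
For independent exponentials, P(S < T) = λ_1/(λ_1+λ_2) = 0.0292/0.1125 ≈ 0.260.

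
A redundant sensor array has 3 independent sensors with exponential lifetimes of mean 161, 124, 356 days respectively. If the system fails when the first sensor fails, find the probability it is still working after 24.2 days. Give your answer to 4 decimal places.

The first failure time is exponential with rate Σλ_i = 1/161 + 1/124 + 1/356 = 0.0170847 per day.
P(min > 24.2) = e^(−0.0170847·24.2) = e^(−0.41345) ≈ 0.6614.

0.6614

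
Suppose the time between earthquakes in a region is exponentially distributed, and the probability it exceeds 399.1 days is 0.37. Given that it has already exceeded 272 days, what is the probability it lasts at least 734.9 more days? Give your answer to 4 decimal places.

0.1603

From e^(−λ·399.1) = 0.37, λ = −ln(0.37)/399.1 = 0.00249124.
Memoryless: P(X > 272+734.9 | X > 272) = P(X > 734.9) = e^(−0.00249124·734.9) ≈ 0.1603.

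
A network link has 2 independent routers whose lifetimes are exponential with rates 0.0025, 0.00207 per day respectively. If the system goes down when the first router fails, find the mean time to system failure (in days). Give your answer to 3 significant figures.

The time to first failure is exponential with rate Σλ = 0.0025 + 0.00207 = 0.00457.
E[min] = 1/Σλ = 1/0.00457 = 218.818 days.

219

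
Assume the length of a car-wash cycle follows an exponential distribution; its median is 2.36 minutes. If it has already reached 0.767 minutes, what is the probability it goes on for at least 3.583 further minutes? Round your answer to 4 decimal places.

0.3491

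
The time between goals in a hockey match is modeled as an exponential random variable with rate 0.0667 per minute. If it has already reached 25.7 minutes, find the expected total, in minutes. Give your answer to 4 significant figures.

40.69

By memorylessness, E[X | X > 25.7] = 25.7 + 1/λ = 25.7 + 14.9925 = 40.6925 minutes.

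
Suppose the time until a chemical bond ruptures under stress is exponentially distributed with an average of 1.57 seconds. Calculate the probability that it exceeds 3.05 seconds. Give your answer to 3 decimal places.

0.143

The rate is λ = 1/1.57 = 0.636943 per second.
P(X > 3.05) = e^(−λ·3.05) = e^(−1.9427) ≈ 0.143.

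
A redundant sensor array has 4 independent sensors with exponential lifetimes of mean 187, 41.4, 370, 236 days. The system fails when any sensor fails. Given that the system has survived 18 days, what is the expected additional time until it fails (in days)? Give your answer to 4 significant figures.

First-failure rate Σλ = 1/187 + 1/41.4 + 1/370 + 1/236 = 0.0364422.
By memorylessness the expected residual is 1/Σλ = 27.4407 days, regardless of the 18 already elapsed.

27.44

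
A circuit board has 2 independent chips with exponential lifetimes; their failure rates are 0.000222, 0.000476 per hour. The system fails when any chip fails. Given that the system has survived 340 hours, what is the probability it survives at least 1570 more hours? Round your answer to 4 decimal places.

0.3343

Time to first failure ~ Exp(Σλ) with Σλ = 0.000698.
By memorylessness, P(T > 340+1570 | T > 340) = P(T > 1570) = e^(−0.000698·1570) ≈ 0.3343.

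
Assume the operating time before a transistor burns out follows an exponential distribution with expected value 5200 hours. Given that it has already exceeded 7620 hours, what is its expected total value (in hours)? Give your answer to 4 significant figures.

12820

The rate is λ = 1/5200 = 0.000192308 per hour.
By memorylessness, E[X | X > 7620] = 7620 + 1/λ = 7620 + 5200 = 12820 hours.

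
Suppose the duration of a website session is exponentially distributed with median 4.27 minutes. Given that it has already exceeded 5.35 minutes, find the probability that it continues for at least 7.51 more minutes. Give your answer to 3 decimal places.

0.295

For an exponential, median = ln(2)/λ, so λ = ln 2 / 4.27 = 0.16233 per minute.
By the memoryless property, P(X > 5.35+7.51 | X > 5.35) = P(X > 7.51).
P(X > 7.51) = e^(−1.2191) ≈ 0.295.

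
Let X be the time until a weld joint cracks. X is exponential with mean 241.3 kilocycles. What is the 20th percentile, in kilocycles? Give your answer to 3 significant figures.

The rate is λ = 1/241.3 = 0.00414422 per kilocycle.
Set 1 − e^(−λt) = 0.2, so t = −ln(0.8)/λ = 0.22314/0.00414422 ≈ 53.8445 kilocycles.

53.8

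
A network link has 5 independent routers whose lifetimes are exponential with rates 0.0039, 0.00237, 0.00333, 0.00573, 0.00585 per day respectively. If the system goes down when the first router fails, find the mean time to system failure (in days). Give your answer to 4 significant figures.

The time to first failure is exponential with rate Σλ = 0.0039 + 0.00237 + 0.00333 + 0.00573 + 0.00585 = 0.02118.
E[min] = 1/Σλ = 1/0.02118 = 47.2144 days.

47.21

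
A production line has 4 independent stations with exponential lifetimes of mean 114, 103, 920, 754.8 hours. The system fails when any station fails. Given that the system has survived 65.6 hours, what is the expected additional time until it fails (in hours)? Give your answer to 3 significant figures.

47.9

First-failure rate Σλ = 1/114 + 1/103 + 1/920 + 1/754.8 = 0.0208925.
By memorylessness the expected residual is 1/Σλ = 47.8641 hours, regardless of the 65.6 already elapsed.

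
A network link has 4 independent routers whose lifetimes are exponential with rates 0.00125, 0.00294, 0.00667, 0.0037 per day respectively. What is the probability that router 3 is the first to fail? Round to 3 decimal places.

The time to first failure is exponential with rate Σλ = 0.00125 + 0.00294 + 0.00667 + 0.0037 = 0.01456.
P(router 3 first) = λ_3/Σλ = 0.00667/0.01456 ≈ 0.458.

0.458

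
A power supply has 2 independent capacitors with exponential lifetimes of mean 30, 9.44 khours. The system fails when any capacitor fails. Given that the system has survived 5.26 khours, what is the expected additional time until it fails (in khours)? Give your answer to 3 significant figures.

First-failure rate Σλ = 1/30 + 1/9.44 = 0.139266.
By memorylessness the expected residual is 1/Σλ = 7.18053 khours, regardless of the 5.26 already elapsed.

7.18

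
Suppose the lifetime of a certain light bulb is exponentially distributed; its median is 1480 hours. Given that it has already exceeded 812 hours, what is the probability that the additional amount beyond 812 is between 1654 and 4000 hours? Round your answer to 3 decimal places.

For an exponential, median = ln(2)/λ, so λ = ln 2 / 1480 = 0.000468343 per hour.
Memoryless: the residual past 812 is again Exp(λ).
P(1654 < residual < 4000) = e^(−λ·1654) − e^(−λ·4000) = 0.46087 − 0.15361 ≈ 0.307.

0.307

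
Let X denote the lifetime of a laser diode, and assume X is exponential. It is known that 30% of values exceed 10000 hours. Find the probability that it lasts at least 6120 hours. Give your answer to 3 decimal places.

e^(−λ·10000) = 0.30 ⇒ λ = −ln(0.30)/10000 = 0.000120397.
P(X > 6120) = e^(−0.000120397·6120) = e^(−0.73683) ≈ 0.479.

0.479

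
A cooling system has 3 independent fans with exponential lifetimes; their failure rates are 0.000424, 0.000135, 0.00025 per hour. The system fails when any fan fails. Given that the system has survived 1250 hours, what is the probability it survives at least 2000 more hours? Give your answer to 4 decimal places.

0.1983

Time to first failure ~ Exp(Σλ) with Σλ = 0.000809.
By memorylessness, P(T > 1250+2000 | T > 1250) = P(T > 2000) = e^(−0.000809·2000) ≈ 0.1983.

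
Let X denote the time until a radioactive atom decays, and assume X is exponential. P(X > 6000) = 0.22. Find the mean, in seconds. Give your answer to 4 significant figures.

e^(−λ·6000) = 0.22 ⇒ λ = −ln(0.22)/6000 = 0.000252355.
Mean = 1/λ = 3962.68 seconds.

3963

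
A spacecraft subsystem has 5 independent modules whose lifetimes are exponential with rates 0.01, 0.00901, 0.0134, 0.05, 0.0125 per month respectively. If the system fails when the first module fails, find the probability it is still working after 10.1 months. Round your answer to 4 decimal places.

0.3834

The time to first failure is exponential with rate Σλ = 0.01 + 0.00901 + 0.0134 + 0.05 + 0.0125 = 0.09491.
P(min > 10.1) = e^(−0.09491·10.1) = e^(−0.95859) ≈ 0.3834.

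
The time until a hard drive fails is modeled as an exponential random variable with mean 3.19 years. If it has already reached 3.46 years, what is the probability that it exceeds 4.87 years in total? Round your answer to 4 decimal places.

0.6427

The rate is λ = 1/3.19 = 0.31348 per year.
The exponential is memoryless, so the remaining time is again Exp(λ): the condition X > 3.46 is irrelevant.
P(X > 1.41) = e^(−0.44201) ≈ 0.6427.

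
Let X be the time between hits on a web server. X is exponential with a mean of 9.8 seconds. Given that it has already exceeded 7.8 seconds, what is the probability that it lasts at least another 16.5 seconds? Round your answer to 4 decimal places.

0.1857

The rate is λ = 1/9.8 = 0.102041 per second.
P(X > s+t | X > s) = e^(−λ(s+t))/e^(−λs) = e^(−λt), independent of s = 7.8.
P(X > 16.5) = e^(−1.6837) ≈ 0.1857.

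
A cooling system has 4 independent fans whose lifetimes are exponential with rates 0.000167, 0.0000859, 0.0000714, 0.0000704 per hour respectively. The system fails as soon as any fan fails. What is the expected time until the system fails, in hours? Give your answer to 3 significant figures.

2530

The time to first failure is exponential with rate Σλ = 0.000167 + 0.0000859 + 0.0000714 + 0.0000704 = 0.0003947.
E[min] = 1/Σλ = 1/0.0003947 = 2533.57 hours.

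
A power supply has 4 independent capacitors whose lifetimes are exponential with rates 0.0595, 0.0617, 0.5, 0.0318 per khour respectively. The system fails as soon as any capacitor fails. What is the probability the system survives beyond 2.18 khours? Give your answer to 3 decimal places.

0.241

The time to first failure is exponential with rate Σλ = 0.0595 + 0.0617 + 0.5 + 0.0318 = 0.653.
P(min > 2.18) = e^(−0.653·2.18) = e^(−1.4235) ≈ 0.241.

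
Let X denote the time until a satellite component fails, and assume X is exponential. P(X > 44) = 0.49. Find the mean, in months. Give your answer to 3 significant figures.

61.7

e^(−λ·44) = 0.49 ⇒ λ = −ln(0.49)/44 = 0.0162125.
Mean = 1/λ = 61.6808 months.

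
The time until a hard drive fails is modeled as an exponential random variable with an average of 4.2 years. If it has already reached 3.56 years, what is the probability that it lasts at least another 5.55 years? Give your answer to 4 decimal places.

0.2668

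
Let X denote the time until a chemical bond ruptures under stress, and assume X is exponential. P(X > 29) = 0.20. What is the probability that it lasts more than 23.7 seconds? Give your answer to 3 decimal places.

e^(−λ·29) = 0.20 ⇒ λ = −ln(0.20)/29 = 0.0554979.
P(X > 23.7) = e^(−0.0554979·23.7) = e^(−1.3153) ≈ 0.268.

0.268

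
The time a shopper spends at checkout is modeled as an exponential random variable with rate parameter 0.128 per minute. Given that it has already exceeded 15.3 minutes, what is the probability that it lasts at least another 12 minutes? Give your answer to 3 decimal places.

By the memoryless property, P(X > 15.3+12 | X > 15.3) = P(X > 12).
P(X > 12) = e^(−1.536) ≈ 0.215.

0.215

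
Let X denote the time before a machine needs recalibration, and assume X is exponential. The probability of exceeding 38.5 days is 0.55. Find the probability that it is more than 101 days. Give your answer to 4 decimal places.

e^(−λ·38.5) = 0.55 ⇒ λ = −ln(0.55)/38.5 = 0.0155282.
P(X > 101) = e^(−0.0155282·101) = e^(−1.5684) ≈ 0.2084.

0.2084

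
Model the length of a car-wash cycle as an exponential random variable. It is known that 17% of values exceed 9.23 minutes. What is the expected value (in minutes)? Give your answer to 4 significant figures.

e^(−λ·9.23) = 0.17 ⇒ λ = −ln(0.17)/9.23 = 0.191978.
Mean = 1/λ = 5.20893 minutes.

5.209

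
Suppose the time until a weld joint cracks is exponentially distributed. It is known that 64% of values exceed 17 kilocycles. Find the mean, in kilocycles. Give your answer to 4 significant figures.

38.09

e^(−λ·17) = 0.64 ⇒ λ = −ln(0.64)/17 = 0.0262522.
Mean = 1/λ = 38.0921 kilocycles.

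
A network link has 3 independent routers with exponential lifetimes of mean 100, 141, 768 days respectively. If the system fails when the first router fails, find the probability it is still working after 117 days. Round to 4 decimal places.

The first failure time is exponential with rate Σλ_i = 1/100 + 1/141 + 1/768 = 0.0183943 per day.
P(min > 117) = e^(−0.0183943·117) = e^(−2.1521) ≈ 0.1162.

0.1162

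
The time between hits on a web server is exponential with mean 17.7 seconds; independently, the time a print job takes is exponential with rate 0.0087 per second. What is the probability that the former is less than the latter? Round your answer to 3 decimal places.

λ_1 = 1/17.7 = 0.0564972, λ_2 = 0.0087.
For independent exponentials, P(the former < the latter) = λ_1/(λ_1+λ_2) = 0.0564972/0.0651972 ≈ 0.867.

0.867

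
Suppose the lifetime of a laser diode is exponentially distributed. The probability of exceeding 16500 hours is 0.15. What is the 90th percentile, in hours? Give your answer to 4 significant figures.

20030

e^(−λ·16500) = 0.15 ⇒ λ = −ln(0.15)/16500 = 0.000114977.
90th percentile: 1 − e^(−λt) = 0.9, t = −ln(0.1)/λ = 20026.5 hours.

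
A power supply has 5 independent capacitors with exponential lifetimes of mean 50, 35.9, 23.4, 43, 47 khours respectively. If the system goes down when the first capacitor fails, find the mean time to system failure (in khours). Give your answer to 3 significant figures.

The first failure time is exponential with rate Σλ_i = 1/50 + 1/35.9 + 1/23.4 + 1/43 + 1/47 = 0.135123 per khour.
E[min] = 1/Σλ = 1/0.135123 = 7.40069 khours.

7.40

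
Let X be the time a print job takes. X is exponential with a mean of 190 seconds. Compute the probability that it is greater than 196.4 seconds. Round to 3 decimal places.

The rate is λ = 1/190 = 0.00526316 per second.
P(X > 196.4) = e^(−λ·196.4) = e^(−1.0337) ≈ 0.356.

0.356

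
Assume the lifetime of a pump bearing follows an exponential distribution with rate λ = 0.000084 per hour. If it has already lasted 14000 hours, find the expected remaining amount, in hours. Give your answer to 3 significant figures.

11900

By memorylessness, the remaining amount past any threshold is again Exp(λ) with mean 1/λ = 11904.8 hours.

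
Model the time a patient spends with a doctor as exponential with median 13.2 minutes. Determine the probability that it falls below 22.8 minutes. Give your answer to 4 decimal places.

0.6980

For an exponential, median = ln(2)/λ, so λ = ln 2 / 13.2 = 0.0525112 per minute.
P(X ≤ 22.8) = 1 − e^(−λ·22.8) = 1 − e^(−1.1973) ≈ 0.6980.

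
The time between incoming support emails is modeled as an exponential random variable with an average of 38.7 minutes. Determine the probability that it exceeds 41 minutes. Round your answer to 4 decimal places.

The rate is λ = 1/38.7 = 0.0258398 per minute.
P(X > 41) = e^(−λ·41) = e^(−1.0594) ≈ 0.3467.

0.3467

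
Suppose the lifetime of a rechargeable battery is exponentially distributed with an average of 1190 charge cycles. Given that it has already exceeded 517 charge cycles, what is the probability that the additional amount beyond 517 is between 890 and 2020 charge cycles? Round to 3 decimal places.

The rate is λ = 1/1190 = 0.000840336 per charge cycle.
Memoryless: the residual past 517 is again Exp(λ).
P(890 < residual < 2020) = e^(−λ·890) − e^(−λ·2020) = 0.47336 − 0.18314 ≈ 0.290.

0.290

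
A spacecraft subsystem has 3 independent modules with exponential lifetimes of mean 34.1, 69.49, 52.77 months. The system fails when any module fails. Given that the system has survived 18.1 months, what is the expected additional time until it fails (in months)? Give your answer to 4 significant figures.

First-failure rate Σλ = 1/34.1 + 1/69.49 + 1/52.77 = 0.0626662.
By memorylessness the expected residual is 1/Σλ = 15.9576 months, regardless of the 18.1 already elapsed.

15.96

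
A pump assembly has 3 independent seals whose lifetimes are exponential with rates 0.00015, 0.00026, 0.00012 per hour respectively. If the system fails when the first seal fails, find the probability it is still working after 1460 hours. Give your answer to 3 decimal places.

The time to first failure is exponential with rate Σλ = 0.00015 + 0.00026 + 0.00012 = 0.00053.
P(min > 1460) = e^(−0.00053·1460) = e^(−0.7738) ≈ 0.461.

0.461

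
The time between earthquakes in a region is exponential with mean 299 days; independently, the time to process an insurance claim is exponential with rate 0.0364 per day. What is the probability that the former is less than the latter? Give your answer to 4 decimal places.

0.0841

λ_1 = 1/299 = 0.00334448, λ_2 = 0.0364.
For independent exponentials, P(the former < the latter) = λ_1/(λ_1+λ_2) = 0.00334448/0.0397445 ≈ 0.0841.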